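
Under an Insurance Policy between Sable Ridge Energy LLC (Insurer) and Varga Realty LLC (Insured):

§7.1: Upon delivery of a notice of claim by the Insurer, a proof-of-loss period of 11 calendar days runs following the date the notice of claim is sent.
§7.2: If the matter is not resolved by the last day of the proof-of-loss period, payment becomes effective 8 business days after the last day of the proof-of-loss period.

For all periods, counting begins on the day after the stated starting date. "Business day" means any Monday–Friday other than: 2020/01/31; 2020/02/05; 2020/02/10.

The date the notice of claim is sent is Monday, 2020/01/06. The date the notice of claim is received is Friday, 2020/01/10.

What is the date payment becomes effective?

2020/01/29

The last day of the proof-of-loss period: 2020/01/06 + 11 days = 2020/01/17.
The date payment becomes effective: 8 business days after Friday, 2020/01/17, skipping weekends — Jan 20, Jan 21, Jan 22, Jan 23, Jan 24, Jan 27, Jan 28, Jan 29 — lands on Wednesday, 2020/01/29.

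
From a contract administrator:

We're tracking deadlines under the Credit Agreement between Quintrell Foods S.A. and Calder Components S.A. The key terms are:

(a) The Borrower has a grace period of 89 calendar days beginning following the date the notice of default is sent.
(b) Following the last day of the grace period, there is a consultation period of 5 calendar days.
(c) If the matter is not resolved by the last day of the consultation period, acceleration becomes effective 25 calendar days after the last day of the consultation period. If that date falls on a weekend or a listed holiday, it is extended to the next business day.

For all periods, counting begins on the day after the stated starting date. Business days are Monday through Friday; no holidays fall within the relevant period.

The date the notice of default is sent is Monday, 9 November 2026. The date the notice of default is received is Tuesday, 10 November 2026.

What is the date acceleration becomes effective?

The last day of the grace period: 89 calendar days after 9 November 2026 is 6 February 2027.
The last day of the consultation period: 6 February 2027 + 5 days = 11 February 2027.
The date acceleration becomes effective: 11 February 2027 + 25 days = 8 March 2027. 8 March 2027 is a Monday, so no roll-forward applies.

8 March 2027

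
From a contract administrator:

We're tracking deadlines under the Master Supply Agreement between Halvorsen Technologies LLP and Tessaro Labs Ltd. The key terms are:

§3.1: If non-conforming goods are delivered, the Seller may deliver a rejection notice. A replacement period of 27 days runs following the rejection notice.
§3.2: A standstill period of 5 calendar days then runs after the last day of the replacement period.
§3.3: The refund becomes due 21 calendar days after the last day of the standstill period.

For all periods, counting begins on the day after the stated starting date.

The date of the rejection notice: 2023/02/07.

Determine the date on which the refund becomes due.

The last day of the replacement period: 27 calendar days after 2023/02/07 is 2023/03/06.
The last day of the standstill period: 5 calendar days after 2023/03/06 is 2023/03/11.
The date on which the refund becomes due: 2023/03/11 + 21 days = 2023/04/01.

2023/04/01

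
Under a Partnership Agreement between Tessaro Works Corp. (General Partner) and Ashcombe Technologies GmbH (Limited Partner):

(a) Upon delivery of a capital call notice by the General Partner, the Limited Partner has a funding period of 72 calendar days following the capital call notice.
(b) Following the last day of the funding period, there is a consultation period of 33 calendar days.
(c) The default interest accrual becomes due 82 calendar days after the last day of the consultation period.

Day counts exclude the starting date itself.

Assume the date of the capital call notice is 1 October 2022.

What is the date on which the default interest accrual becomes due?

The last day of the funding period: 72 calendar days after 1 October 2022 is 12 December 2022.
The last day of the consultation period: 33 calendar days after 12 December 2022 is 14 January 2023.
The date on which the default interest accrual becomes due: 14 January 2023 + 82 days = 6 April 2023.

6 April 2023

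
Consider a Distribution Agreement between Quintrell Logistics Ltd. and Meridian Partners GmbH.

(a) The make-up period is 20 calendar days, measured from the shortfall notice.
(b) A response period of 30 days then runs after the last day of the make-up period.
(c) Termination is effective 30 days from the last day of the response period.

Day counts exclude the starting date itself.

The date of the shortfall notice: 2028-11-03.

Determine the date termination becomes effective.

2029-01-22

The last day of the make-up period: 20 calendar days after 2028-11-03 is 2028-11-23.
Adding 30 calendar days to 2028-11-23 gives 2028-12-23, which is the last day of the response period.
The date termination becomes effective: 2028-12-23 + 30 days = 2029-01-22.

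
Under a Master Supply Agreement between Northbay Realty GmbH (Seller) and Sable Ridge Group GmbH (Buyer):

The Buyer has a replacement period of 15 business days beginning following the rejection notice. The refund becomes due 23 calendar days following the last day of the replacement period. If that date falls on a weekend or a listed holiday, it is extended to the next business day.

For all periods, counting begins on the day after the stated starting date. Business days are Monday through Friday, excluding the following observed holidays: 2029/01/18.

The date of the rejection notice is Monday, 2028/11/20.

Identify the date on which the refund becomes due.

From Monday, 2028/11/20, 15 business days (Nov 21, Nov 22, Nov 23, Nov 24, …, Dec 7, Dec 8, Dec 11, skipping weekends) brings us to Monday, 2028/12/11, which is the last day of the replacement period.
The date on which the refund becomes due: 2028/12/11 + 23 days = 2029/01/03. 2029/01/03 is a Wednesday and is not a listed holiday, so no roll-forward applies.

2029/01/03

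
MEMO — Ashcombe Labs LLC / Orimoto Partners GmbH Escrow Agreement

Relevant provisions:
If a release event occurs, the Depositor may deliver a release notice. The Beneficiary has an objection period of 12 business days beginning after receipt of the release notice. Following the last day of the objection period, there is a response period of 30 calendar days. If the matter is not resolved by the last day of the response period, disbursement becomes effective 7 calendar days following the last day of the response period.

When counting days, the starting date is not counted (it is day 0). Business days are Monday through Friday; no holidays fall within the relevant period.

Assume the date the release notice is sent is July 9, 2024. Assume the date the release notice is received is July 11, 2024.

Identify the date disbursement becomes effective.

From Thursday, July 11, 2024, 12 business days (Jul 12, Jul 15, Jul 16, Jul 17, …, Jul 25, Jul 26, Jul 29, skipping weekends) brings us to Monday, July 29, 2024, which is the last day of the objection period.
The last day of the response period: July 29, 2024 + 30 days = August 28, 2024.
The date disbursement becomes effective: August 28, 2024 + 7 days = September 4, 2024.

September 4, 2024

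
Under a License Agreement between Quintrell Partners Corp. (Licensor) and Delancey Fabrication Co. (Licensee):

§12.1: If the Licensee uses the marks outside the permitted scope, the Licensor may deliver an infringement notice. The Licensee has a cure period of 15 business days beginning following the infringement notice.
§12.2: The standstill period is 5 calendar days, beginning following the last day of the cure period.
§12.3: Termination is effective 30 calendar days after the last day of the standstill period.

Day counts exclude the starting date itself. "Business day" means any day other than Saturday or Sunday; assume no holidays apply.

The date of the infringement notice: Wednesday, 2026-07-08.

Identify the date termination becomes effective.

From Wednesday, 2026-07-08, 15 business days (Jul 9, Jul 10, Jul 13, Jul 14, …, Jul 27, Jul 28, Jul 29, skipping weekends) brings us to Wednesday, 2026-07-29, which is the last day of the cure period.
Adding 5 calendar days to 2026-07-29 gives 2026-08-03, which is the last day of the standstill period.
The date termination becomes effective: 2026-08-03 + 30 days = 2026-09-02.

2026-09-02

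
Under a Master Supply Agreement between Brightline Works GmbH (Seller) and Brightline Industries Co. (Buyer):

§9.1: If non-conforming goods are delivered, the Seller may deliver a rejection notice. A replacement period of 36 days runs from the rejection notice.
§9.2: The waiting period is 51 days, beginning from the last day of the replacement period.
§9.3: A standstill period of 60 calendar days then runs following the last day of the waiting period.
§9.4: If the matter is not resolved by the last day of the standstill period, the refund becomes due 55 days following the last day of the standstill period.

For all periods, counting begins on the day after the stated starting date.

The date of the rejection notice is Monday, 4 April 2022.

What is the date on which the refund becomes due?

The last day of the replacement period: 36 calendar days after 4 April 2022 is 10 May 2022.
The last day of the waiting period: 51 calendar days after 10 May 2022 is 30 June 2022.
The last day of the standstill period: 60 calendar days after 30 June 2022 is 29 August 2022.
Adding 55 calendar days to 29 August 2022 gives 23 October 2022, which is the date on which the refund becomes due.

23 October 2022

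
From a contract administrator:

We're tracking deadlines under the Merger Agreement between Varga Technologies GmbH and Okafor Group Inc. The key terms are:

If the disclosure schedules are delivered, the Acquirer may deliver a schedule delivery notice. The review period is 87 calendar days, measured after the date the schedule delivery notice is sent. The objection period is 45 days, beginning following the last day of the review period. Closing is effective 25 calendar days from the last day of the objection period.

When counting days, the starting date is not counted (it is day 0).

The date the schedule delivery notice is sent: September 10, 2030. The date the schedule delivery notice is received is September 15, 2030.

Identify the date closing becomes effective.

The last day of the review period: 87 calendar days after September 10, 2030 is December 6, 2030.
The last day of the objection period: December 6, 2030 + 45 days = January 20, 2031.
The date closing becomes effective: January 20, 2031 + 25 days = February 14, 2031.

February 14, 2031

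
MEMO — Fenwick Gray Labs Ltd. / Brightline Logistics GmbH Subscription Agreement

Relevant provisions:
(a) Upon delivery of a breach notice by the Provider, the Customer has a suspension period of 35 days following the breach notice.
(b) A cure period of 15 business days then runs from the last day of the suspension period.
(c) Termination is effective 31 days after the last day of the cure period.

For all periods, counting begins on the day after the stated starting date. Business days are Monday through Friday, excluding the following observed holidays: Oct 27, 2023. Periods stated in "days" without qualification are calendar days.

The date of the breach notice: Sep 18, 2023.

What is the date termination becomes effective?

The last day of the suspension period: Sep 18, 2023 + 35 days = Oct 23, 2023.
The last day of the cure period: counting 15 business days from Monday, Oct 23, 2023 (Oct 24, Oct 25, Oct 26, Oct 30, …, Nov 10, Nov 13, Nov 14, skipping weekends and the listed holiday on Oct 27) reaches Tuesday, Nov 14, 2023.
The date termination becomes effective: Nov 14, 2023 + 31 days = Dec 15, 2023.

Dec 15, 2023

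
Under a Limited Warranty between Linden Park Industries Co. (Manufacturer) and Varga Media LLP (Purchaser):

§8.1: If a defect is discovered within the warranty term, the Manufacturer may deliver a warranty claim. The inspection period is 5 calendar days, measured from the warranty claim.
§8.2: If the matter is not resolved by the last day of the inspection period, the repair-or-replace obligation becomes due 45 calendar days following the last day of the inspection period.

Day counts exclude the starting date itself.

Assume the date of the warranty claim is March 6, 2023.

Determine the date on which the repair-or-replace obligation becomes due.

April 25, 2023

The last day of the inspection period: March 6, 2023 + 5 days = March 11, 2023.
Adding 45 calendar days to March 11, 2023 gives April 25, 2023, which is the date on which the repair-or-replace obligation becomes due.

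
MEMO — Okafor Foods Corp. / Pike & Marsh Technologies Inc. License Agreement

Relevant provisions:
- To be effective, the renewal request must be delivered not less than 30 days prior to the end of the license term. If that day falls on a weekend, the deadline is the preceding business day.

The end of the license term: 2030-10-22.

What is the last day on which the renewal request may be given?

2030-10-22 minus 30 days is 2030-09-22. That is a Sunday, so the deadline moves back to Friday, 2030-09-20.

2030-09-20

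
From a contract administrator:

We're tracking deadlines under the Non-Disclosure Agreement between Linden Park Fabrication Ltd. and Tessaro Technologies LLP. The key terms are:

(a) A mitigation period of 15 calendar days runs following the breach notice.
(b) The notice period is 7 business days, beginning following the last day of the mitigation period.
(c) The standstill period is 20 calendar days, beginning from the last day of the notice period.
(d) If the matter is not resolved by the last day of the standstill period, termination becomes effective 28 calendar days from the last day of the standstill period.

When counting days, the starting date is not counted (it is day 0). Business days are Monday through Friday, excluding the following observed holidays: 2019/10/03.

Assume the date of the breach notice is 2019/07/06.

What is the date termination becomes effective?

The last day of the mitigation period: 15 calendar days after 2019/07/06 is 2019/07/21.
The last day of the notice period: 7 business days after Sunday, 2019/07/21, skipping weekends — Jul 22, Jul 23, Jul 24, Jul 25, Jul 26, Jul 29, Jul 30 — lands on Tuesday, 2019/07/30.
Adding 20 calendar days to 2019/07/30 gives 2019/08/19, which is the last day of the standstill period.
The date termination becomes effective: 28 calendar days after 2019/08/19 is 2019/09/16.

2019/09/16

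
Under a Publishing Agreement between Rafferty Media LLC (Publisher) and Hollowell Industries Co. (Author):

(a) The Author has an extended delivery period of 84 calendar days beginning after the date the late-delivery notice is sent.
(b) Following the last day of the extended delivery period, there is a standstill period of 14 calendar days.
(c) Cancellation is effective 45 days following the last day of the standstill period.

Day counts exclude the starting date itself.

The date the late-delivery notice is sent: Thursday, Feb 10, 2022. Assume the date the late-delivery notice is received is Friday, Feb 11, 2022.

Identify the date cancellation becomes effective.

Adding 84 calendar days to Feb 10, 2022 gives May 5, 2022, which is the last day of the extended delivery period.
The last day of the standstill period: May 5, 2022 + 14 days = May 19, 2022.
Adding 45 calendar days to May 19, 2022 gives Jul 3, 2022, which is the date cancellation becomes effective.

Jul 3, 2022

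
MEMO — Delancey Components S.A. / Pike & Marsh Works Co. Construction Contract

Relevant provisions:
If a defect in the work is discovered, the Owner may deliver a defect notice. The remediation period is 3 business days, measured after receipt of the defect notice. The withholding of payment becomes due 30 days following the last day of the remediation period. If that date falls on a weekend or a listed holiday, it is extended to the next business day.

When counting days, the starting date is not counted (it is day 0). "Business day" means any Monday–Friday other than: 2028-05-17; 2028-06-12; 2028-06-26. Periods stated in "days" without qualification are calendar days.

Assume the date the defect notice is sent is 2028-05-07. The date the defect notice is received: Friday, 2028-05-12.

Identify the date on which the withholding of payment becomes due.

2028-06-19

From Friday, 2028-05-12, 3 business days (May 15, May 16, May 18, skipping weekends and the listed holiday on May 17) brings us to Thursday, 2028-05-18, which is the last day of the remediation period.
The date on which the withholding of payment becomes due: 30 calendar days after 2028-05-18 is 2028-06-17. That falls on a Saturday, so it rolls to the next business day, Monday, 2028-06-19.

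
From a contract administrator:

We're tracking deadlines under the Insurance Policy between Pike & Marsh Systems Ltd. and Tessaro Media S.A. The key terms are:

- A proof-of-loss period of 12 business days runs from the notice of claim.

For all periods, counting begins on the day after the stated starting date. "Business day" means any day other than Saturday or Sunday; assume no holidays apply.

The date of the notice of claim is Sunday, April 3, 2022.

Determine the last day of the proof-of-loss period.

April 19, 2022

From Sunday, April 3, 2022, 12 business days (Apr 4, Apr 5, Apr 6, Apr 7, …, Apr 15, Apr 18, Apr 19, skipping weekends) brings us to Tuesday, April 19, 2022, which is the last day of the proof-of-loss period.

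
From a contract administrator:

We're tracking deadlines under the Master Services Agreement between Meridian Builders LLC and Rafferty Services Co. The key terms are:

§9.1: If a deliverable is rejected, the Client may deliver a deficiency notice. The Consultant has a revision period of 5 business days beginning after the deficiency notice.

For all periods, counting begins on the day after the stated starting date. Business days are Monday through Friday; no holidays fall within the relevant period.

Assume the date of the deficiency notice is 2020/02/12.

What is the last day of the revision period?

2020/02/19

The last day of the revision period: 5 business days after Wednesday, 2020/02/12, skipping weekends — Feb 13, Feb 14, Feb 17, Feb 18, Feb 19 — lands on Wednesday, 2020/02/19.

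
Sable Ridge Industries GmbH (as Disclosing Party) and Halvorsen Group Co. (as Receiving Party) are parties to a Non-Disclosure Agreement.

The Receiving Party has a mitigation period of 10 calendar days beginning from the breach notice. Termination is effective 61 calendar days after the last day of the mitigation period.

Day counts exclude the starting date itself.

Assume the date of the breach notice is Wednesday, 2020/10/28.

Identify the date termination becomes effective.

Adding 10 calendar days to 2020/10/28 gives 2020/11/07, which is the last day of the mitigation period.
The date termination becomes effective: 2020/11/07 + 61 days = 2021/01/07.

2021/01/07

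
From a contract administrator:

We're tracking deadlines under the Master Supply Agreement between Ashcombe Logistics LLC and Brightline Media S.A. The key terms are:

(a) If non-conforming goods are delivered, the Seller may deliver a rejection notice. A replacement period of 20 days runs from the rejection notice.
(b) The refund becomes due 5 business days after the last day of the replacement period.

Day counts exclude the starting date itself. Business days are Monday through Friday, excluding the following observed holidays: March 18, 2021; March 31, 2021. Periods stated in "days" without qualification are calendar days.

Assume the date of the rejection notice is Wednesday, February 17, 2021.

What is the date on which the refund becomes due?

The last day of the replacement period: 20 calendar days after February 17, 2021 is March 9, 2021.
The date on which the refund becomes due: 5 business days after Tuesday, March 9, 2021, skipping weekends — Mar 10, Mar 11, Mar 12, Mar 15, Mar 16 — lands on Tuesday, March 16, 2021.

March 16, 2021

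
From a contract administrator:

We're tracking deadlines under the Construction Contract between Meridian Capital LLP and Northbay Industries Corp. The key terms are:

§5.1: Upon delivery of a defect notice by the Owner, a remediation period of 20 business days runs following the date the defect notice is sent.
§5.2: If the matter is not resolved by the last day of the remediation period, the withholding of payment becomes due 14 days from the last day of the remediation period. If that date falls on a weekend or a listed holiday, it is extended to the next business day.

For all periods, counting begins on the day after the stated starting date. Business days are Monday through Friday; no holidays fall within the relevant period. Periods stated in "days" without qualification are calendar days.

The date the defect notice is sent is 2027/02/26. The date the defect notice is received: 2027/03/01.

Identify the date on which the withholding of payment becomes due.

From Friday, 2027/02/26, 20 business days (Mar 1, Mar 2, Mar 3, Mar 4, …, Mar 24, Mar 25, Mar 26, skipping weekends) brings us to Friday, 2027/03/26, which is the last day of the remediation period.
Adding 14 calendar days to 2027/03/26 gives 2027/04/09, which is the date on which the withholding of payment becomes due. 2027/04/09 is a Friday, so no roll-forward applies.

2027/04/09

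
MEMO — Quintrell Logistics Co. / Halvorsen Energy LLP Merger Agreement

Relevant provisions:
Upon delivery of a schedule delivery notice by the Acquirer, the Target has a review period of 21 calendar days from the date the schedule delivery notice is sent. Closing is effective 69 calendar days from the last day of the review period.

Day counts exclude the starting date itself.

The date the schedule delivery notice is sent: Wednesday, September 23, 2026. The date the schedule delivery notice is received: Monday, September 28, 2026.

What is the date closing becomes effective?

Adding 21 calendar days to September 23, 2026 gives October 14, 2026, which is the last day of the review period.
Adding 69 calendar days to October 14, 2026 gives December 22, 2026, which is the date closing becomes effective.

December 22, 2026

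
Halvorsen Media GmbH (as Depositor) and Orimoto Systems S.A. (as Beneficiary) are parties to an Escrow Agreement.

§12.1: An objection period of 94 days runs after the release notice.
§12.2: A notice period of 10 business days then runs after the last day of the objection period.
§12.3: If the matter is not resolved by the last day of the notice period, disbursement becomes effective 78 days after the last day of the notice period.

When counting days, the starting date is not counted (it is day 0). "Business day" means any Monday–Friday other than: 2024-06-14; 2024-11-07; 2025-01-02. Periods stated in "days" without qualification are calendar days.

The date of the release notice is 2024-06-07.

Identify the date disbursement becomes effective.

2024-12-10

The last day of the objection period: 94 calendar days after 2024-06-07 is 2024-09-09.
The last day of the notice period: counting 10 business days from Monday, 2024-09-09 (Sep 10, Sep 11, Sep 12, Sep 13, Sep 16, Sep 17, Sep 18, Sep 19, Sep 20, Sep 23, skipping weekends) reaches Monday, 2024-09-23.
The date disbursement becomes effective: 2024-09-23 + 78 days = 2024-12-10.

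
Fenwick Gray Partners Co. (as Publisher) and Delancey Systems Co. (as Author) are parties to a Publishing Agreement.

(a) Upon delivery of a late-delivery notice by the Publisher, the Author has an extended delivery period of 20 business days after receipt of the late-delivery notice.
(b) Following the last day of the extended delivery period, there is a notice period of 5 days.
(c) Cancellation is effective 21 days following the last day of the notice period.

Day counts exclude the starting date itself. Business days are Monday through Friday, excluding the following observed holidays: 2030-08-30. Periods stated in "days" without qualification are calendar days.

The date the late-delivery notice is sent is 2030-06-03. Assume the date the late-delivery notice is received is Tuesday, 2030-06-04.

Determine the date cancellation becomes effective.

2030-07-28

The last day of the extended delivery period: counting 20 business days from Tuesday, 2030-06-04 (Jun 5, Jun 6, Jun 7, Jun 10, …, Jun 28, Jul 1, Jul 2, skipping weekends) reaches Tuesday, 2030-07-02.
Adding 5 calendar days to 2030-07-02 gives 2030-07-07, which is the last day of the notice period.
The date cancellation becomes effective: 21 calendar days after 2030-07-07 is 2030-07-28.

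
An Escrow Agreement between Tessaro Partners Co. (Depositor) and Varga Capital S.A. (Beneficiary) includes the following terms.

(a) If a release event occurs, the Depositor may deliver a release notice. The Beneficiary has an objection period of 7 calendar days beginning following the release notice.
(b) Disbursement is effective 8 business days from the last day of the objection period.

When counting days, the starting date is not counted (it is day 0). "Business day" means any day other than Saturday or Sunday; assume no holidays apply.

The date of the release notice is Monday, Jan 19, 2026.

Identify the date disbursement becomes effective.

Feb 5, 2026

The last day of the objection period: 7 calendar days after Jan 19, 2026 is Jan 26, 2026.
The date disbursement becomes effective: 8 business days after Monday, Jan 26, 2026, skipping weekends — Jan 27, Jan 28, Jan 29, Jan 30, Feb 2, Feb 3, Feb 4, Feb 5 — lands on Thursday, Feb 5, 2026.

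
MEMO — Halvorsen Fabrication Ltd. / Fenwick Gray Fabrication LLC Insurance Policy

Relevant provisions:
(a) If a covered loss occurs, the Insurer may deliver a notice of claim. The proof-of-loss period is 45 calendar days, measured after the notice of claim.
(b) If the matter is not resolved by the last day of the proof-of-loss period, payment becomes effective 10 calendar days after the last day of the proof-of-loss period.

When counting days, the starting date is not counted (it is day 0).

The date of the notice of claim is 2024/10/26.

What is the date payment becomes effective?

2024/12/20

Adding 45 calendar days to 2024/10/26 gives 2024/12/10, which is the last day of the proof-of-loss period.
Adding 10 calendar days to 2024/12/10 gives 2024/12/20, which is the date payment becomes effective.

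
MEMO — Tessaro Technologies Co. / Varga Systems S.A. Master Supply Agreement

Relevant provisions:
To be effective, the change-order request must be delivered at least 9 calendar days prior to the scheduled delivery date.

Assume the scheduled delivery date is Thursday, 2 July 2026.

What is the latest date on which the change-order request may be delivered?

2 July 2026 minus 9 days is 23 June 2026.

23 June 2026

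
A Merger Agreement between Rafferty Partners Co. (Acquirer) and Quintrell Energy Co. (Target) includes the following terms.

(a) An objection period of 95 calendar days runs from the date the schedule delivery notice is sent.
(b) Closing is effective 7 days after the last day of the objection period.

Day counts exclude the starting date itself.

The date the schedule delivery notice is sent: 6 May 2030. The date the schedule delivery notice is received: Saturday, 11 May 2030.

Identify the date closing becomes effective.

16 August 2030

The last day of the objection period: 95 calendar days after 6 May 2030 is 9 August 2030.
Adding 7 calendar days to 9 August 2030 gives 16 August 2030, which is the date closing becomes effective.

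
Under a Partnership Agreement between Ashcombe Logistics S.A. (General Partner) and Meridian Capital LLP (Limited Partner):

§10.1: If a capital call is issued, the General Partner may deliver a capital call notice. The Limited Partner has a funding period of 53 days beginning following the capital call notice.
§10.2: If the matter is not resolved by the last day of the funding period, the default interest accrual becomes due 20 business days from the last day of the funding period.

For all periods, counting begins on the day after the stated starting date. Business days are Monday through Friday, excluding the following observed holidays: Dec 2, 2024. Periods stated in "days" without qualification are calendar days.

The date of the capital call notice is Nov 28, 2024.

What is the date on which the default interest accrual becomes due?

Adding 53 calendar days to Nov 28, 2024 gives Jan 20, 2025, which is the last day of the funding period.
From Monday, Jan 20, 2025, 20 business days (Jan 21, Jan 22, Jan 23, Jan 24, …, Feb 13, Feb 14, Feb 17, skipping weekends) brings us to Monday, Feb 17, 2025, which is the date on which the default interest accrual becomes due.

Feb 17, 2025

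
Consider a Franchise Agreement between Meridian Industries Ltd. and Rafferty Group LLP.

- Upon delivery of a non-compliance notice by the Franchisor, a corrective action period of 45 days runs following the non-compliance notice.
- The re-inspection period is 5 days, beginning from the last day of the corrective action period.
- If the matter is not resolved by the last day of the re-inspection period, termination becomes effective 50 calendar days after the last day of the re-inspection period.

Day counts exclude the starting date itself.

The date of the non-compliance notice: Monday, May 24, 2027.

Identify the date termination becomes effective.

September 1, 2027

Adding 45 calendar days to May 24, 2027 gives July 8, 2027, which is the last day of the corrective action period.
Adding 5 calendar days to July 8, 2027 gives July 13, 2027, which is the last day of the re-inspection period.
The date termination becomes effective: 50 calendar days after July 13, 2027 is September 1, 2027.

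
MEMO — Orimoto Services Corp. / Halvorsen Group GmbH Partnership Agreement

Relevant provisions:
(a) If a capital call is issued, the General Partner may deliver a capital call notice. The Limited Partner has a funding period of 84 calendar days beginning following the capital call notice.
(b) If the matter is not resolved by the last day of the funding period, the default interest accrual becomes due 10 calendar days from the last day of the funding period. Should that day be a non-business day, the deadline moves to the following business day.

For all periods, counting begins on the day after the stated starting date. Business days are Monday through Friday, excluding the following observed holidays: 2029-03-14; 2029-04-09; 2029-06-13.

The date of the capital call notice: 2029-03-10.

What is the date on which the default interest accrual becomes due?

The last day of the funding period: 84 calendar days after 2029-03-10 is 2029-06-02.
The date on which the default interest accrual becomes due: 10 calendar days after 2029-06-02 is 2029-06-12. 2029-06-12 is a Tuesday and is not a listed holiday, so no roll-forward applies.

2029-06-12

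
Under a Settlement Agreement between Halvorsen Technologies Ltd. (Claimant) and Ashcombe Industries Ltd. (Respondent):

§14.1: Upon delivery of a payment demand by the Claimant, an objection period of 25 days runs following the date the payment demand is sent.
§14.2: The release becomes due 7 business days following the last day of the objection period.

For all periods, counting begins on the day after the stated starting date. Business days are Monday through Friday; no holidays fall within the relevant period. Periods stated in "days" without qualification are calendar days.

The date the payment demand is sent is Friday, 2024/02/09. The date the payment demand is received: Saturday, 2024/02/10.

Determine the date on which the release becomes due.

The last day of the objection period: 2024/02/09 + 25 days = 2024/03/05.
The date on which the release becomes due: counting 7 business days from Tuesday, 2024/03/05 (Mar 6, Mar 7, Mar 8, Mar 11, Mar 12, Mar 13, Mar 14, skipping weekends) reaches Thursday, 2024/03/14.

2024/03/14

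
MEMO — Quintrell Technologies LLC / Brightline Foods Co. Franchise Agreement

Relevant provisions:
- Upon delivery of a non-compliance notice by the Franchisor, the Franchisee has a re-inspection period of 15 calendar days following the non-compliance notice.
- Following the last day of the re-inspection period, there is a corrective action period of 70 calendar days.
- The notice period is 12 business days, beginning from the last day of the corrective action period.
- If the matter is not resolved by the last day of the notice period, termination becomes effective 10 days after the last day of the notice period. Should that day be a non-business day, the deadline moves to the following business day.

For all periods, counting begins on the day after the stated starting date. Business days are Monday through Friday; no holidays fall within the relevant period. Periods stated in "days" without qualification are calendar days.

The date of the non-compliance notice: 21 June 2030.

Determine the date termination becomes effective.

Adding 15 calendar days to 21 June 2030 gives 6 July 2030, which is the last day of the re-inspection period.
The last day of the corrective action period: 6 July 2030 + 70 days = 14 September 2030.
The last day of the notice period: 12 business days after Saturday, 14 September 2030, skipping weekends — Sep 16, Sep 17, Sep 18, Sep 19, …, Sep 27, Sep 30, Oct 1 — lands on Tuesday, 1 October 2030.
The date termination becomes effective: 1 October 2030 + 10 days = 11 October 2030. 11 October 2030 is a Friday, so no roll-forward applies.

11 October 2030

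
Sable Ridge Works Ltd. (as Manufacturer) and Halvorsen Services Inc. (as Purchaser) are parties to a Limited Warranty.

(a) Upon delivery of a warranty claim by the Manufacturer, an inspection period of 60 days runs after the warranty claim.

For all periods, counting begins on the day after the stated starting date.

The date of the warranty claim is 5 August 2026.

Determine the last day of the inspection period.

4 October 2026

The last day of the inspection period: 60 calendar days after 5 August 2026 is 4 October 2026.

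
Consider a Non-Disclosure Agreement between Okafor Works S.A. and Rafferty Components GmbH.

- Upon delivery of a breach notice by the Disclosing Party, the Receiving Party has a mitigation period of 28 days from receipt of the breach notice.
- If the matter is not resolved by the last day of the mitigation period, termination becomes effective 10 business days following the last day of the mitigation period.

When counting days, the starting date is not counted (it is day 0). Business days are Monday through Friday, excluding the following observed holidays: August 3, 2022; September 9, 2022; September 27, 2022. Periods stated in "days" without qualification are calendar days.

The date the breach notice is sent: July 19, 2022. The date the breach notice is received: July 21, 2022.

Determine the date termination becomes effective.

September 1, 2022

Adding 28 calendar days to July 21, 2022 gives August 18, 2022, which is the last day of the mitigation period.
The date termination becomes effective: 10 business days after Thursday, August 18, 2022, skipping weekends — Aug 19, Aug 22, Aug 23, Aug 24, Aug 25, Aug 26, Aug 29, Aug 30, Aug 31, Sep 1 — lands on Thursday, September 1, 2022.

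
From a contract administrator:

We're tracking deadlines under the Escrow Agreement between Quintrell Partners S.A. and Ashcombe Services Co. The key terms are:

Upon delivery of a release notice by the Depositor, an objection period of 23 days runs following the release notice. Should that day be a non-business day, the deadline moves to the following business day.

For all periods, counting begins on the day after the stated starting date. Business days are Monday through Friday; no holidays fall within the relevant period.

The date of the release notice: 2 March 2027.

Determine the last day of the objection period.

Adding 23 calendar days to 2 March 2027 gives 25 March 2027, which is the last day of the objection period. 25 March 2027 is a Thursday, so no roll-forward applies.

25 March 2027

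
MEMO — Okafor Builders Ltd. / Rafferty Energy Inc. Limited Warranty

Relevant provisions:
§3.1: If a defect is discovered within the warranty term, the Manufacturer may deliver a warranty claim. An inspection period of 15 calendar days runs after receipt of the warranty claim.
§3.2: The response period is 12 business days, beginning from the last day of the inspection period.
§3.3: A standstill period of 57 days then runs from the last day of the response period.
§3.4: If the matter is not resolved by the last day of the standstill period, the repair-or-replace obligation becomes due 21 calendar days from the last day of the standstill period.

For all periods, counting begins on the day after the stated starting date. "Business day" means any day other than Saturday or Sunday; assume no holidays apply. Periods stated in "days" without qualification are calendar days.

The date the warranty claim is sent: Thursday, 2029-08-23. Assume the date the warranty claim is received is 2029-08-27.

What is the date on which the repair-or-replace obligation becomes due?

The last day of the inspection period: 2029-08-27 + 15 days = 2029-09-11.
The last day of the response period: counting 12 business days from Tuesday, 2029-09-11 (Sep 12, Sep 13, Sep 14, Sep 17, …, Sep 25, Sep 26, Sep 27, skipping weekends) reaches Thursday, 2029-09-27.
The last day of the standstill period: 2029-09-27 + 57 days = 2029-11-23.
The date on which the repair-or-replace obligation becomes due: 21 calendar days after 2029-11-23 is 2029-12-14.

2029-12-14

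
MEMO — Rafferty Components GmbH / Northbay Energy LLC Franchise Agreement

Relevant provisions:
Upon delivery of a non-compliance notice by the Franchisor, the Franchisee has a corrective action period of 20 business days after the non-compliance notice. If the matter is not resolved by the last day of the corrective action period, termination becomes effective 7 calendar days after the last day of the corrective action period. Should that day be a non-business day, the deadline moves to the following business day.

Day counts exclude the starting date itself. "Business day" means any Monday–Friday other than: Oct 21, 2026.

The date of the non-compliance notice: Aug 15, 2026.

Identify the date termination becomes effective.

The last day of the corrective action period: counting 20 business days from Saturday, Aug 15, 2026 (Aug 17, Aug 18, Aug 19, Aug 20, …, Sep 9, Sep 10, Sep 11, skipping weekends) reaches Friday, Sep 11, 2026.
The date termination becomes effective: Sep 11, 2026 + 7 days = Sep 18, 2026. Sep 18, 2026 is a Friday and is not a listed holiday, so no roll-forward applies.

Sep 18, 2026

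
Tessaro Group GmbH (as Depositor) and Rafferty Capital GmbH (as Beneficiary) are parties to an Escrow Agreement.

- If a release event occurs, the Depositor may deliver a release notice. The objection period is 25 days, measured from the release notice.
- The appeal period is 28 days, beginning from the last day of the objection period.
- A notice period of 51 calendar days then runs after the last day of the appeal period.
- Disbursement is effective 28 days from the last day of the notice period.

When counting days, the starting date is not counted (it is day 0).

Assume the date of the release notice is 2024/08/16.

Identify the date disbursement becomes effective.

The last day of the objection period: 25 calendar days after 2024/08/16 is 2024/09/10.
Adding 28 calendar days to 2024/09/10 gives 2024/10/08, which is the last day of the appeal period.
Adding 51 calendar days to 2024/10/08 gives 2024/11/28, which is the last day of the notice period.
Adding 28 calendar days to 2024/11/28 gives 2024/12/26, which is the date disbursement becomes effective.

2024/12/26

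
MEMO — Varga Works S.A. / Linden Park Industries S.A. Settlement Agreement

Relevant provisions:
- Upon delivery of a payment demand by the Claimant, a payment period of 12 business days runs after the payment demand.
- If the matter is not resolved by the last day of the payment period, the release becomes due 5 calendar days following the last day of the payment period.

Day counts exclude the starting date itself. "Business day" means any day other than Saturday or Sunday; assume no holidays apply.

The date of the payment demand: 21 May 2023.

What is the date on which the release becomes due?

11 June 2023

From Sunday, 21 May 2023, 12 business days (May 22, May 23, May 24, May 25, …, Jun 2, Jun 5, Jun 6, skipping weekends) brings us to Tuesday, 6 June 2023, which is the last day of the payment period.
The date on which the release becomes due: 5 calendar days after 6 June 2023 is 11 June 2023.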